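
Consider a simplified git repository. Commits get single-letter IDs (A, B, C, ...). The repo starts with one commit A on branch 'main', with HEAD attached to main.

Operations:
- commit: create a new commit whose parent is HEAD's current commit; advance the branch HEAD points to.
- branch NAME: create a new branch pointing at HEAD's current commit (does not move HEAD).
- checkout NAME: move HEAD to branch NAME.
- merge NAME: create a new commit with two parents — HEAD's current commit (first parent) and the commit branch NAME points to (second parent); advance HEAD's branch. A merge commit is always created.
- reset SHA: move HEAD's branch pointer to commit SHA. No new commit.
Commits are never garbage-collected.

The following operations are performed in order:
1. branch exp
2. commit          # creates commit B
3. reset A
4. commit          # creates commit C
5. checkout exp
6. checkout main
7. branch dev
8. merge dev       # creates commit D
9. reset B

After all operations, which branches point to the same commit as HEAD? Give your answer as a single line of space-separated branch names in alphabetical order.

After op 1 (branch): HEAD=main@A [exp=A main=A]
After op 2 (commit): HEAD=main@B [exp=A main=B]
After op 3 (reset): HEAD=main@A [exp=A main=A]
After op 4 (commit): HEAD=main@C [exp=A main=C]
After op 5 (checkout): HEAD=exp@A [exp=A main=C]
After op 6 (checkout): HEAD=main@C [exp=A main=C]
After op 7 (branch): HEAD=main@C [dev=C exp=A main=C]
After op 8 (merge): HEAD=main@D [dev=C exp=A main=D]
After op 9 (reset): HEAD=main@B [dev=C exp=A main=B]

Answer: main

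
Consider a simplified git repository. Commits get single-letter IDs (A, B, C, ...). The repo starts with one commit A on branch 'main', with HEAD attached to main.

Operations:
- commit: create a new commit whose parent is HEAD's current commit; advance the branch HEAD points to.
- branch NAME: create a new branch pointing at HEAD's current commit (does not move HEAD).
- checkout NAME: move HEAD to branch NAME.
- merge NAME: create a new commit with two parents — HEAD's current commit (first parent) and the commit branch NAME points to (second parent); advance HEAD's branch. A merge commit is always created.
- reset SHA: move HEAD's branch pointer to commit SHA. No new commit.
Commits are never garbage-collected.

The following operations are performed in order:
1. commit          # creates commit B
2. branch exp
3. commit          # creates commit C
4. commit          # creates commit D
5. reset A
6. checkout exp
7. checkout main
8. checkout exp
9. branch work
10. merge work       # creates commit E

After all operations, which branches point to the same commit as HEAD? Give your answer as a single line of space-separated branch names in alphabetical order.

After op 1 (commit): HEAD=main@B [main=B]
After op 2 (branch): HEAD=main@B [exp=B main=B]
After op 3 (commit): HEAD=main@C [exp=B main=C]
After op 4 (commit): HEAD=main@D [exp=B main=D]
After op 5 (reset): HEAD=main@A [exp=B main=A]
After op 6 (checkout): HEAD=exp@B [exp=B main=A]
After op 7 (checkout): HEAD=main@A [exp=B main=A]
After op 8 (checkout): HEAD=exp@B [exp=B main=A]
After op 9 (branch): HEAD=exp@B [exp=B main=A work=B]
After op 10 (merge): HEAD=exp@E [exp=E main=A work=B]

Answer: exp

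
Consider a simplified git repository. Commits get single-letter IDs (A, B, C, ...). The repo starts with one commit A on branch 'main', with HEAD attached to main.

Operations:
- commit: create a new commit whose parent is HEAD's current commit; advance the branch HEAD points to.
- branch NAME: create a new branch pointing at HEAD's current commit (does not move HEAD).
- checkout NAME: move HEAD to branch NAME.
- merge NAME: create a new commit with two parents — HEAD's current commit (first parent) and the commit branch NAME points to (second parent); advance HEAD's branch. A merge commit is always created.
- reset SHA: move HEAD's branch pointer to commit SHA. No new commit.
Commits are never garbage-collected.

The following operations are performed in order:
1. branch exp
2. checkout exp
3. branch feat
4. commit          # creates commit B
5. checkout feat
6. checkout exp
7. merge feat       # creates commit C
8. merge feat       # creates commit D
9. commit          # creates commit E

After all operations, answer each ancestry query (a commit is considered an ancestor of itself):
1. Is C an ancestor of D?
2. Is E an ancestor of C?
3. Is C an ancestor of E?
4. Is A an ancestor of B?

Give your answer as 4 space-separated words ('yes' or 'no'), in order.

After op 1 (branch): HEAD=main@A [exp=A main=A]
After op 2 (checkout): HEAD=exp@A [exp=A main=A]
After op 3 (branch): HEAD=exp@A [exp=A feat=A main=A]
After op 4 (commit): HEAD=exp@B [exp=B feat=A main=A]
After op 5 (checkout): HEAD=feat@A [exp=B feat=A main=A]
After op 6 (checkout): HEAD=exp@B [exp=B feat=A main=A]
After op 7 (merge): HEAD=exp@C [exp=C feat=A main=A]
After op 8 (merge): HEAD=exp@D [exp=D feat=A main=A]
After op 9 (commit): HEAD=exp@E [exp=E feat=A main=A]
ancestors(D) = {A,B,C,D}; C in? yes
ancestors(C) = {A,B,C}; E in? no
ancestors(E) = {A,B,C,D,E}; C in? yes
ancestors(B) = {A,B}; A in? yes

Answer: yes no yes yes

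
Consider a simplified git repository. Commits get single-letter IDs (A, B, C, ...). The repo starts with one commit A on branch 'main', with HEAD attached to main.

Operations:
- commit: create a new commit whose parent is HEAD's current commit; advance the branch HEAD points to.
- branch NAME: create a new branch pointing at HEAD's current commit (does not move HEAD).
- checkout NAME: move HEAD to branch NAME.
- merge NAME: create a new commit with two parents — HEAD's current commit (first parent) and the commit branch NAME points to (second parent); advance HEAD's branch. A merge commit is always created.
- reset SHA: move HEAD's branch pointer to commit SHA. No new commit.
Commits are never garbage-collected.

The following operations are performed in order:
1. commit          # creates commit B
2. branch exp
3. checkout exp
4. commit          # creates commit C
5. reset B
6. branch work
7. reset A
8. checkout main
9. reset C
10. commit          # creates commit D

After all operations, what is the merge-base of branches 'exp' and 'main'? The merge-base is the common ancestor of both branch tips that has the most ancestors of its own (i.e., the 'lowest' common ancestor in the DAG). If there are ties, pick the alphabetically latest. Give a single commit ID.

Answer: A

Derivation:
After op 1 (commit): HEAD=main@B [main=B]
After op 2 (branch): HEAD=main@B [exp=B main=B]
After op 3 (checkout): HEAD=exp@B [exp=B main=B]
After op 4 (commit): HEAD=exp@C [exp=C main=B]
After op 5 (reset): HEAD=exp@B [exp=B main=B]
After op 6 (branch): HEAD=exp@B [exp=B main=B work=B]
After op 7 (reset): HEAD=exp@A [exp=A main=B work=B]
After op 8 (checkout): HEAD=main@B [exp=A main=B work=B]
After op 9 (reset): HEAD=main@C [exp=A main=C work=B]
After op 10 (commit): HEAD=main@D [exp=A main=D work=B]
ancestors(exp=A): ['A']
ancestors(main=D): ['A', 'B', 'C', 'D']
common: ['A']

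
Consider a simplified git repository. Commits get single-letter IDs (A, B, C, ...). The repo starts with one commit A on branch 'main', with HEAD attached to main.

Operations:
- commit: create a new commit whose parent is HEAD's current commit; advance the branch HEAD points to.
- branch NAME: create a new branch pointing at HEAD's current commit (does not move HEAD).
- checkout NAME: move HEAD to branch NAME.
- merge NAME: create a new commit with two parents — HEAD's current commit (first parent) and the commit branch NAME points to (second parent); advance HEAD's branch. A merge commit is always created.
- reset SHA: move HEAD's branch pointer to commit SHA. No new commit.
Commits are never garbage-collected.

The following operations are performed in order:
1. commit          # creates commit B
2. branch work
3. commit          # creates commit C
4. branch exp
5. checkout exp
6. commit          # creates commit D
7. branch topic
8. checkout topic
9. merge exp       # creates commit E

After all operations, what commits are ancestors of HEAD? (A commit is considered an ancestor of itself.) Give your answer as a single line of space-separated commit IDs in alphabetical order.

After op 1 (commit): HEAD=main@B [main=B]
After op 2 (branch): HEAD=main@B [main=B work=B]
After op 3 (commit): HEAD=main@C [main=C work=B]
After op 4 (branch): HEAD=main@C [exp=C main=C work=B]
After op 5 (checkout): HEAD=exp@C [exp=C main=C work=B]
After op 6 (commit): HEAD=exp@D [exp=D main=C work=B]
After op 7 (branch): HEAD=exp@D [exp=D main=C topic=D work=B]
After op 8 (checkout): HEAD=topic@D [exp=D main=C topic=D work=B]
After op 9 (merge): HEAD=topic@E [exp=D main=C topic=E work=B]

Answer: A B C D E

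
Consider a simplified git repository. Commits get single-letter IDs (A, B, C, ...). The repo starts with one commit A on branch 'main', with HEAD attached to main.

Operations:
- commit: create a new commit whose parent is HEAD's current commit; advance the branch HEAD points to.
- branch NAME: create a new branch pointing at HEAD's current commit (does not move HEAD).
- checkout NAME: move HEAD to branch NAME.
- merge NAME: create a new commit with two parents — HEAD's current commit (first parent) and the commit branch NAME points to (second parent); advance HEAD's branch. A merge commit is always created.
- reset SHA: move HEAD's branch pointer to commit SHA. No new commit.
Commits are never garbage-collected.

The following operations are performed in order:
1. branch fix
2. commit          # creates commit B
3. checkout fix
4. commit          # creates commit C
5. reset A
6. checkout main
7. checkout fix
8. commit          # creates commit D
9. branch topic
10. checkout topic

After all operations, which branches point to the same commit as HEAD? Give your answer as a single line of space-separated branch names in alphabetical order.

Answer: fix topic

Derivation:
After op 1 (branch): HEAD=main@A [fix=A main=A]
After op 2 (commit): HEAD=main@B [fix=A main=B]
After op 3 (checkout): HEAD=fix@A [fix=A main=B]
After op 4 (commit): HEAD=fix@C [fix=C main=B]
After op 5 (reset): HEAD=fix@A [fix=A main=B]
After op 6 (checkout): HEAD=main@B [fix=A main=B]
After op 7 (checkout): HEAD=fix@A [fix=A main=B]
After op 8 (commit): HEAD=fix@D [fix=D main=B]
After op 9 (branch): HEAD=fix@D [fix=D main=B topic=D]
After op 10 (checkout): HEAD=topic@D [fix=D main=B topic=D]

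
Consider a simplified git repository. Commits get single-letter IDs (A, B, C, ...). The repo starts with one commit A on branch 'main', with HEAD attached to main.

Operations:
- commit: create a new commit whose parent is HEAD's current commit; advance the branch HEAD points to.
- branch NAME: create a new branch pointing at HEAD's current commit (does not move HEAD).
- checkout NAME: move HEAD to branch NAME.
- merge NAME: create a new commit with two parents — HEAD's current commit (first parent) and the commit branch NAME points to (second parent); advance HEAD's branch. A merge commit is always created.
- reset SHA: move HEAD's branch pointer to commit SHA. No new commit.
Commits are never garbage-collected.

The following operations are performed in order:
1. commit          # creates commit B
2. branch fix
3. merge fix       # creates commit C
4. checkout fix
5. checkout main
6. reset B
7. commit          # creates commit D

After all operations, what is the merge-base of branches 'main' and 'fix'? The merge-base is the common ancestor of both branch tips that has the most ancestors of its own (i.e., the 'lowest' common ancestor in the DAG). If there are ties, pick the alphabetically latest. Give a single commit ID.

After op 1 (commit): HEAD=main@B [main=B]
After op 2 (branch): HEAD=main@B [fix=B main=B]
After op 3 (merge): HEAD=main@C [fix=B main=C]
After op 4 (checkout): HEAD=fix@B [fix=B main=C]
After op 5 (checkout): HEAD=main@C [fix=B main=C]
After op 6 (reset): HEAD=main@B [fix=B main=B]
After op 7 (commit): HEAD=main@D [fix=B main=D]
ancestors(main=D): ['A', 'B', 'D']
ancestors(fix=B): ['A', 'B']
common: ['A', 'B']

Answer: B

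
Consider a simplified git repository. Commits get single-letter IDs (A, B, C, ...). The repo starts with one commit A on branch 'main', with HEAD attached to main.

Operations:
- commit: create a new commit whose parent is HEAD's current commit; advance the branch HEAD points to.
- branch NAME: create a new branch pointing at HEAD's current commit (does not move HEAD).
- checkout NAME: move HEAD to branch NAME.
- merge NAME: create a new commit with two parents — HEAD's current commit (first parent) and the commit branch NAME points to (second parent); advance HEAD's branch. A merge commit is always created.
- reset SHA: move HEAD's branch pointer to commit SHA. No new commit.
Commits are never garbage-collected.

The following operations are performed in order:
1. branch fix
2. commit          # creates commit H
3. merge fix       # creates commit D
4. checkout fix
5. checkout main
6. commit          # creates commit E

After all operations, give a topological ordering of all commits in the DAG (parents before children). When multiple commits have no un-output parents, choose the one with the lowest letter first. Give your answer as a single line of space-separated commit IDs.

After op 1 (branch): HEAD=main@A [fix=A main=A]
After op 2 (commit): HEAD=main@H [fix=A main=H]
After op 3 (merge): HEAD=main@D [fix=A main=D]
After op 4 (checkout): HEAD=fix@A [fix=A main=D]
After op 5 (checkout): HEAD=main@D [fix=A main=D]
After op 6 (commit): HEAD=main@E [fix=A main=E]
commit A: parents=[]
commit D: parents=['H', 'A']
commit E: parents=['D']
commit H: parents=['A']

Answer: A H D E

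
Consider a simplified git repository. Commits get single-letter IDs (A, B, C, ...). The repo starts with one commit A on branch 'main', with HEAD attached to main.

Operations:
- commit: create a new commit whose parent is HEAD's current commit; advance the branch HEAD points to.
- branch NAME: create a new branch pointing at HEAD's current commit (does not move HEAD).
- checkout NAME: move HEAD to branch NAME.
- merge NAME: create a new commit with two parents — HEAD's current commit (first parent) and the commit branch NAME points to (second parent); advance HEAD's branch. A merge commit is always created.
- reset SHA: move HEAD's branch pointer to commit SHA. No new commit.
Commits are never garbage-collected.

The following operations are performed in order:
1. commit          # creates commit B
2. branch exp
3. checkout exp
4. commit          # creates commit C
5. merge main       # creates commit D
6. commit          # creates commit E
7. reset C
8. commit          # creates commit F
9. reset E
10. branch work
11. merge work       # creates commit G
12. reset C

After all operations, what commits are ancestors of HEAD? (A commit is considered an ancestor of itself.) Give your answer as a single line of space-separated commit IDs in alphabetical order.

Answer: A B C

Derivation:
After op 1 (commit): HEAD=main@B [main=B]
After op 2 (branch): HEAD=main@B [exp=B main=B]
After op 3 (checkout): HEAD=exp@B [exp=B main=B]
After op 4 (commit): HEAD=exp@C [exp=C main=B]
After op 5 (merge): HEAD=exp@D [exp=D main=B]
After op 6 (commit): HEAD=exp@E [exp=E main=B]
After op 7 (reset): HEAD=exp@C [exp=C main=B]
After op 8 (commit): HEAD=exp@F [exp=F main=B]
After op 9 (reset): HEAD=exp@E [exp=E main=B]
After op 10 (branch): HEAD=exp@E [exp=E main=B work=E]
After op 11 (merge): HEAD=exp@G [exp=G main=B work=E]
After op 12 (reset): HEAD=exp@C [exp=C main=B work=E]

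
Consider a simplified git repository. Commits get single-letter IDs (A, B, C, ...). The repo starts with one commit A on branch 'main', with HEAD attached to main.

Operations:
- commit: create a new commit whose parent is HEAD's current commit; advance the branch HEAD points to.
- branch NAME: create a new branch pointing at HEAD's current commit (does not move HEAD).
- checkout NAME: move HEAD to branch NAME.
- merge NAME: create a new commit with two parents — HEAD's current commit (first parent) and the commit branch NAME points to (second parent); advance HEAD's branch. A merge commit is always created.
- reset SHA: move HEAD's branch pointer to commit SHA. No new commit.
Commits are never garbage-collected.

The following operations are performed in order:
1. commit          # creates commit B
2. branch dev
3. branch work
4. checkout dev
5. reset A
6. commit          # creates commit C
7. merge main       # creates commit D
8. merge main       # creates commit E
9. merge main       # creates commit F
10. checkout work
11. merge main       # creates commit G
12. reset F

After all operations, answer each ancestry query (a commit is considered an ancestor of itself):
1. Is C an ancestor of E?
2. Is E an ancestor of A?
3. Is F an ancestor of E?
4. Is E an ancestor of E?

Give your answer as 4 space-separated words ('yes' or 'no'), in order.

Answer: yes no no yes

Derivation:
After op 1 (commit): HEAD=main@B [main=B]
After op 2 (branch): HEAD=main@B [dev=B main=B]
After op 3 (branch): HEAD=main@B [dev=B main=B work=B]
After op 4 (checkout): HEAD=dev@B [dev=B main=B work=B]
After op 5 (reset): HEAD=dev@A [dev=A main=B work=B]
After op 6 (commit): HEAD=dev@C [dev=C main=B work=B]
After op 7 (merge): HEAD=dev@D [dev=D main=B work=B]
After op 8 (merge): HEAD=dev@E [dev=E main=B work=B]
After op 9 (merge): HEAD=dev@F [dev=F main=B work=B]
After op 10 (checkout): HEAD=work@B [dev=F main=B work=B]
After op 11 (merge): HEAD=work@G [dev=F main=B work=G]
After op 12 (reset): HEAD=work@F [dev=F main=B work=F]
ancestors(E) = {A,B,C,D,E}; C in? yes
ancestors(A) = {A}; E in? no
ancestors(E) = {A,B,C,D,E}; F in? no
ancestors(E) = {A,B,C,D,E}; E in? yes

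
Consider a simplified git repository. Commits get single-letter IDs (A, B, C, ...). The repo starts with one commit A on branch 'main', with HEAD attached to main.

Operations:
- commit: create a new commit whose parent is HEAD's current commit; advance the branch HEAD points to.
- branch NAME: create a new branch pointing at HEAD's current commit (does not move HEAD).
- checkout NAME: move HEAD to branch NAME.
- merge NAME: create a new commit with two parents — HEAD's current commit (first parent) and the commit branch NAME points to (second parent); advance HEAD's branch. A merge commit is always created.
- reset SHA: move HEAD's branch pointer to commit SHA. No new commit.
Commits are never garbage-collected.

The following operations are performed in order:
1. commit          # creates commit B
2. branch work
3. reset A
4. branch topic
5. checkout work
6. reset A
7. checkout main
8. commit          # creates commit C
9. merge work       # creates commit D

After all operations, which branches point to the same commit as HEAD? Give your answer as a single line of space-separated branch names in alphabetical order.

After op 1 (commit): HEAD=main@B [main=B]
After op 2 (branch): HEAD=main@B [main=B work=B]
After op 3 (reset): HEAD=main@A [main=A work=B]
After op 4 (branch): HEAD=main@A [main=A topic=A work=B]
After op 5 (checkout): HEAD=work@B [main=A topic=A work=B]
After op 6 (reset): HEAD=work@A [main=A topic=A work=A]
After op 7 (checkout): HEAD=main@A [main=A topic=A work=A]
After op 8 (commit): HEAD=main@C [main=C topic=A work=A]
After op 9 (merge): HEAD=main@D [main=D topic=A work=A]

Answer: main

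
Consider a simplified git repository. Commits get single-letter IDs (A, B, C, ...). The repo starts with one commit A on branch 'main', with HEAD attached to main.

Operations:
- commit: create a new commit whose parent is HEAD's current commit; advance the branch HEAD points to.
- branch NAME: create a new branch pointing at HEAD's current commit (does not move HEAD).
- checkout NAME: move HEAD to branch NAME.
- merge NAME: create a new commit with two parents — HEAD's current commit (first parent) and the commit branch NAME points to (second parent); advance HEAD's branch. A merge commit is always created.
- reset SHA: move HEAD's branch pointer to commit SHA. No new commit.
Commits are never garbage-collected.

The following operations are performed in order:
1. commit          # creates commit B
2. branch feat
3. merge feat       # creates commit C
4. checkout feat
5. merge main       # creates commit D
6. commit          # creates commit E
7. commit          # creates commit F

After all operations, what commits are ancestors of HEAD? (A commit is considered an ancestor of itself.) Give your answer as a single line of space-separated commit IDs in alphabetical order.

After op 1 (commit): HEAD=main@B [main=B]
After op 2 (branch): HEAD=main@B [feat=B main=B]
After op 3 (merge): HEAD=main@C [feat=B main=C]
After op 4 (checkout): HEAD=feat@B [feat=B main=C]
After op 5 (merge): HEAD=feat@D [feat=D main=C]
After op 6 (commit): HEAD=feat@E [feat=E main=C]
After op 7 (commit): HEAD=feat@F [feat=F main=C]

Answer: A B C D E F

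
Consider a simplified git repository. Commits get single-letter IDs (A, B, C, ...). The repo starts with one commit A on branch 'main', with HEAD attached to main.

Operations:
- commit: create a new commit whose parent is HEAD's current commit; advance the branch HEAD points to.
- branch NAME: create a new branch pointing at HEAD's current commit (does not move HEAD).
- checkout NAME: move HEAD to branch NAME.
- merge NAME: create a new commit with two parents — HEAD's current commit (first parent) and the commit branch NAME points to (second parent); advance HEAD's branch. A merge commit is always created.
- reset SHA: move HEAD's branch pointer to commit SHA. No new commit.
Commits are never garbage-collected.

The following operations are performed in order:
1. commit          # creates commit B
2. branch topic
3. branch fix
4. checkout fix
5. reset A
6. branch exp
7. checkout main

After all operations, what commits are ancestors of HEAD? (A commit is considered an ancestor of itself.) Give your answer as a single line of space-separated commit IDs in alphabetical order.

After op 1 (commit): HEAD=main@B [main=B]
After op 2 (branch): HEAD=main@B [main=B topic=B]
After op 3 (branch): HEAD=main@B [fix=B main=B topic=B]
After op 4 (checkout): HEAD=fix@B [fix=B main=B topic=B]
After op 5 (reset): HEAD=fix@A [fix=A main=B topic=B]
After op 6 (branch): HEAD=fix@A [exp=A fix=A main=B topic=B]
After op 7 (checkout): HEAD=main@B [exp=A fix=A main=B topic=B]

Answer: A B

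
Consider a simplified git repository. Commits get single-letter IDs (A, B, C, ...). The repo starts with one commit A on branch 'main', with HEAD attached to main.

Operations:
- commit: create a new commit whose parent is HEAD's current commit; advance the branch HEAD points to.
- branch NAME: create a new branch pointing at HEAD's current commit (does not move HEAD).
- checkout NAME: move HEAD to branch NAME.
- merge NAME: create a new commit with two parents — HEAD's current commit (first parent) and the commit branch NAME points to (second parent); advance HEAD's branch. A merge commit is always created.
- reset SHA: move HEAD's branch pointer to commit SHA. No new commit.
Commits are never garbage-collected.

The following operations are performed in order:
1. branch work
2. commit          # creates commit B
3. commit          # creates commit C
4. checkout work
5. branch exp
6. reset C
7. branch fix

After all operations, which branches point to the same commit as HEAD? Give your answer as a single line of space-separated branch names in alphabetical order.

Answer: fix main work

Derivation:
After op 1 (branch): HEAD=main@A [main=A work=A]
After op 2 (commit): HEAD=main@B [main=B work=A]
After op 3 (commit): HEAD=main@C [main=C work=A]
After op 4 (checkout): HEAD=work@A [main=C work=A]
After op 5 (branch): HEAD=work@A [exp=A main=C work=A]
After op 6 (reset): HEAD=work@C [exp=A main=C work=C]
After op 7 (branch): HEAD=work@C [exp=A fix=C main=C work=C]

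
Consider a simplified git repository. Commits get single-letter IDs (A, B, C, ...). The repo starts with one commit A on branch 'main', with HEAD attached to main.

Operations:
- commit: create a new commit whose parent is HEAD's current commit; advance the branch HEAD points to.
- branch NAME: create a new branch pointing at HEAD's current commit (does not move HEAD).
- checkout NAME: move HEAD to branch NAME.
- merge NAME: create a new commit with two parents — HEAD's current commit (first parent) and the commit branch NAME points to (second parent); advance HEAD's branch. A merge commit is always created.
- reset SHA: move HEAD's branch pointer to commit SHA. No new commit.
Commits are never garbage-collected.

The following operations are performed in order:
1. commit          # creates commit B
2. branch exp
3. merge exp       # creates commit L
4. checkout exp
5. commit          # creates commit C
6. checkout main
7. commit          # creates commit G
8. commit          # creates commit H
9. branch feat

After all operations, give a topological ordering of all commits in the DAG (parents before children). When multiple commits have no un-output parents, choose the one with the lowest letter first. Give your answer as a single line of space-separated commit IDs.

After op 1 (commit): HEAD=main@B [main=B]
After op 2 (branch): HEAD=main@B [exp=B main=B]
After op 3 (merge): HEAD=main@L [exp=B main=L]
After op 4 (checkout): HEAD=exp@B [exp=B main=L]
After op 5 (commit): HEAD=exp@C [exp=C main=L]
After op 6 (checkout): HEAD=main@L [exp=C main=L]
After op 7 (commit): HEAD=main@G [exp=C main=G]
After op 8 (commit): HEAD=main@H [exp=C main=H]
After op 9 (branch): HEAD=main@H [exp=C feat=H main=H]
commit A: parents=[]
commit B: parents=['A']
commit C: parents=['B']
commit G: parents=['L']
commit H: parents=['G']
commit L: parents=['B', 'B']

Answer: A B C L G H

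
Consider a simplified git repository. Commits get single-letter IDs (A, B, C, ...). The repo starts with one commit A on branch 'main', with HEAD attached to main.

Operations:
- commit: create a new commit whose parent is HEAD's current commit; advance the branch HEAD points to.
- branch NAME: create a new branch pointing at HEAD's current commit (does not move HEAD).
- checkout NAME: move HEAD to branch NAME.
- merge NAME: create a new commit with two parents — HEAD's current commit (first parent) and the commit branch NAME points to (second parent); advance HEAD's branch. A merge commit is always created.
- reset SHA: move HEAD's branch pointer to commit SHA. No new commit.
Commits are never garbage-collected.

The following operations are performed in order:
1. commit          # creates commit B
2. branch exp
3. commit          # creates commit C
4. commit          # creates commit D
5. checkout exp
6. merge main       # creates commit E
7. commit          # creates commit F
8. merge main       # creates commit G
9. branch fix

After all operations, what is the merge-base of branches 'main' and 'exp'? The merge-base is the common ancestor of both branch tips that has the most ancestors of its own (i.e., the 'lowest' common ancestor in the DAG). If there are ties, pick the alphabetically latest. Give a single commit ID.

Answer: D

Derivation:
After op 1 (commit): HEAD=main@B [main=B]
After op 2 (branch): HEAD=main@B [exp=B main=B]
After op 3 (commit): HEAD=main@C [exp=B main=C]
After op 4 (commit): HEAD=main@D [exp=B main=D]
After op 5 (checkout): HEAD=exp@B [exp=B main=D]
After op 6 (merge): HEAD=exp@E [exp=E main=D]
After op 7 (commit): HEAD=exp@F [exp=F main=D]
After op 8 (merge): HEAD=exp@G [exp=G main=D]
After op 9 (branch): HEAD=exp@G [exp=G fix=G main=D]
ancestors(main=D): ['A', 'B', 'C', 'D']
ancestors(exp=G): ['A', 'B', 'C', 'D', 'E', 'F', 'G']
common: ['A', 'B', 'C', 'D']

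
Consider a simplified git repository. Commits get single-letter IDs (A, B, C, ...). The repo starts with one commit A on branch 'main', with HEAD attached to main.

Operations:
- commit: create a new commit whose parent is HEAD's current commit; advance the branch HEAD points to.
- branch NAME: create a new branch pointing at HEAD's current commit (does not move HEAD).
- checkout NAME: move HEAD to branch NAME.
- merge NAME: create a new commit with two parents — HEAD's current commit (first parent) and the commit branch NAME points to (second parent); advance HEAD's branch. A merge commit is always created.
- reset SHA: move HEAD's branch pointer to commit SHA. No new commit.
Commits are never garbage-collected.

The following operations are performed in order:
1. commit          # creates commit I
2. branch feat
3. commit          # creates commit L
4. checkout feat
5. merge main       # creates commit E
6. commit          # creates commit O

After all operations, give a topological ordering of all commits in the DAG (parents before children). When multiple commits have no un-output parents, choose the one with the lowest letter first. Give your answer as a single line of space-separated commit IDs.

After op 1 (commit): HEAD=main@I [main=I]
After op 2 (branch): HEAD=main@I [feat=I main=I]
After op 3 (commit): HEAD=main@L [feat=I main=L]
After op 4 (checkout): HEAD=feat@I [feat=I main=L]
After op 5 (merge): HEAD=feat@E [feat=E main=L]
After op 6 (commit): HEAD=feat@O [feat=O main=L]
commit A: parents=[]
commit E: parents=['I', 'L']
commit I: parents=['A']
commit L: parents=['I']
commit O: parents=['E']

Answer: A I L E O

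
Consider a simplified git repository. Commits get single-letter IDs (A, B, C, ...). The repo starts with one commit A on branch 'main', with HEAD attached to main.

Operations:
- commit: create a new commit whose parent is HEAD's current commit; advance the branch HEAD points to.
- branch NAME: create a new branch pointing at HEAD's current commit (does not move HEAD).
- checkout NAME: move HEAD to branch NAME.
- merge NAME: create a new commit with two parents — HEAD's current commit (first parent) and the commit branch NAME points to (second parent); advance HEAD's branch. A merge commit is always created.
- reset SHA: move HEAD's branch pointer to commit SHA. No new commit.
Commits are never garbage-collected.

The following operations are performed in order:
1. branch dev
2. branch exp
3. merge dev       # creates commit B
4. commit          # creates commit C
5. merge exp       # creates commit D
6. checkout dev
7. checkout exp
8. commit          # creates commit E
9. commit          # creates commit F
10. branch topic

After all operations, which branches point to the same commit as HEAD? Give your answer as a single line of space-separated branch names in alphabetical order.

After op 1 (branch): HEAD=main@A [dev=A main=A]
After op 2 (branch): HEAD=main@A [dev=A exp=A main=A]
After op 3 (merge): HEAD=main@B [dev=A exp=A main=B]
After op 4 (commit): HEAD=main@C [dev=A exp=A main=C]
After op 5 (merge): HEAD=main@D [dev=A exp=A main=D]
After op 6 (checkout): HEAD=dev@A [dev=A exp=A main=D]
After op 7 (checkout): HEAD=exp@A [dev=A exp=A main=D]
After op 8 (commit): HEAD=exp@E [dev=A exp=E main=D]
After op 9 (commit): HEAD=exp@F [dev=A exp=F main=D]
After op 10 (branch): HEAD=exp@F [dev=A exp=F main=D topic=F]

Answer: exp topic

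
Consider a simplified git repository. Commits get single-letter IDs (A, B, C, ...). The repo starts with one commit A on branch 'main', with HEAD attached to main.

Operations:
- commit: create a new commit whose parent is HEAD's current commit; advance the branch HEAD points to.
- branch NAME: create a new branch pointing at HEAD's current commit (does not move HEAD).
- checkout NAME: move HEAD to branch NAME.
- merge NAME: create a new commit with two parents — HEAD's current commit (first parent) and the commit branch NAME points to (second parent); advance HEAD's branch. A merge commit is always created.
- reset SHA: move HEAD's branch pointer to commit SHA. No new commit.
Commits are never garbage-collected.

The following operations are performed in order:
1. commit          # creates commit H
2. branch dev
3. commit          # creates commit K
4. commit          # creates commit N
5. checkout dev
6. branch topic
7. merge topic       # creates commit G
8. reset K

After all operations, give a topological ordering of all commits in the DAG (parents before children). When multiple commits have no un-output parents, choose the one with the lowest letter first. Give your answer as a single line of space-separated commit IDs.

Answer: A H G K N

Derivation:
After op 1 (commit): HEAD=main@H [main=H]
After op 2 (branch): HEAD=main@H [dev=H main=H]
After op 3 (commit): HEAD=main@K [dev=H main=K]
After op 4 (commit): HEAD=main@N [dev=H main=N]
After op 5 (checkout): HEAD=dev@H [dev=H main=N]
After op 6 (branch): HEAD=dev@H [dev=H main=N topic=H]
After op 7 (merge): HEAD=dev@G [dev=G main=N topic=H]
After op 8 (reset): HEAD=dev@K [dev=K main=N topic=H]
commit A: parents=[]
commit G: parents=['H', 'H']
commit H: parents=['A']
commit K: parents=['H']
commit N: parents=['K']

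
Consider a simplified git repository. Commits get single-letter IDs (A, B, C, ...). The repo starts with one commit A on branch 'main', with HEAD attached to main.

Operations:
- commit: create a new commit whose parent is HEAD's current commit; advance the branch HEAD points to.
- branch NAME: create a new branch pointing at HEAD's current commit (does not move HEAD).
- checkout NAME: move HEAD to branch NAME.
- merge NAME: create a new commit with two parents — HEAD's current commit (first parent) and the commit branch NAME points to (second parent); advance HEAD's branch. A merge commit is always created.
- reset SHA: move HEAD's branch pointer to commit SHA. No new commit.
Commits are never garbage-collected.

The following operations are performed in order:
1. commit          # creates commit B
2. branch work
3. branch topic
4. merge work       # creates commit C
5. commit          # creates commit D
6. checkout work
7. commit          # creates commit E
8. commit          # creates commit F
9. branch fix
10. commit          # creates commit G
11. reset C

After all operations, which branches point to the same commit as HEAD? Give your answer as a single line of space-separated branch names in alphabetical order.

After op 1 (commit): HEAD=main@B [main=B]
After op 2 (branch): HEAD=main@B [main=B work=B]
After op 3 (branch): HEAD=main@B [main=B topic=B work=B]
After op 4 (merge): HEAD=main@C [main=C topic=B work=B]
After op 5 (commit): HEAD=main@D [main=D topic=B work=B]
After op 6 (checkout): HEAD=work@B [main=D topic=B work=B]
After op 7 (commit): HEAD=work@E [main=D topic=B work=E]
After op 8 (commit): HEAD=work@F [main=D topic=B work=F]
After op 9 (branch): HEAD=work@F [fix=F main=D topic=B work=F]
After op 10 (commit): HEAD=work@G [fix=F main=D topic=B work=G]
After op 11 (reset): HEAD=work@C [fix=F main=D topic=B work=C]

Answer: work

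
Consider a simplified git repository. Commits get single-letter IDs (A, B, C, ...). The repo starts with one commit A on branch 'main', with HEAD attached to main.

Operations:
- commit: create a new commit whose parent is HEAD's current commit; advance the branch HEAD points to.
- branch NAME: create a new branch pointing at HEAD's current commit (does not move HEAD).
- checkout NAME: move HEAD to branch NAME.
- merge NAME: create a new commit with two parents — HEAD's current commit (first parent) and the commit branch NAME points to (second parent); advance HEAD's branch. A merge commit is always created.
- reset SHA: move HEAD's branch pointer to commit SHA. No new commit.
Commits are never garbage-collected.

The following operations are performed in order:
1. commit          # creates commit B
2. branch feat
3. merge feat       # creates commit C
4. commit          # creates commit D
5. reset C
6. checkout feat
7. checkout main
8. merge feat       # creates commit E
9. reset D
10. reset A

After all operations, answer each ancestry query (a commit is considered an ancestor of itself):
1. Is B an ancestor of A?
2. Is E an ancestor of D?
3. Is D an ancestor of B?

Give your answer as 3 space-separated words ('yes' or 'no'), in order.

After op 1 (commit): HEAD=main@B [main=B]
After op 2 (branch): HEAD=main@B [feat=B main=B]
After op 3 (merge): HEAD=main@C [feat=B main=C]
After op 4 (commit): HEAD=main@D [feat=B main=D]
After op 5 (reset): HEAD=main@C [feat=B main=C]
After op 6 (checkout): HEAD=feat@B [feat=B main=C]
After op 7 (checkout): HEAD=main@C [feat=B main=C]
After op 8 (merge): HEAD=main@E [feat=B main=E]
After op 9 (reset): HEAD=main@D [feat=B main=D]
After op 10 (reset): HEAD=main@A [feat=B main=A]
ancestors(A) = {A}; B in? no
ancestors(D) = {A,B,C,D}; E in? no
ancestors(B) = {A,B}; D in? no

Answer: no no no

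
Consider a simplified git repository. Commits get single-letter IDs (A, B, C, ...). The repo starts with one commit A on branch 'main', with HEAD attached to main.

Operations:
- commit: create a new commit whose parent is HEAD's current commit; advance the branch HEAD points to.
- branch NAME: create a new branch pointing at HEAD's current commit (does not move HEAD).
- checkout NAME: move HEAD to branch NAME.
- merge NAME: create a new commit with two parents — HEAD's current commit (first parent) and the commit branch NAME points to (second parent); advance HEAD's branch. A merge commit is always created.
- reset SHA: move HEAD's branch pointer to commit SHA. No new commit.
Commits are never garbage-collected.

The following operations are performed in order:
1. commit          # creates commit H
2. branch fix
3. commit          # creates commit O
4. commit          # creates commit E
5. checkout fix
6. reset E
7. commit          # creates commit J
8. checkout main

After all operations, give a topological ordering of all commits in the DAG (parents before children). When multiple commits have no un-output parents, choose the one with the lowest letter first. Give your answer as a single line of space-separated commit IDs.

After op 1 (commit): HEAD=main@H [main=H]
After op 2 (branch): HEAD=main@H [fix=H main=H]
After op 3 (commit): HEAD=main@O [fix=H main=O]
After op 4 (commit): HEAD=main@E [fix=H main=E]
After op 5 (checkout): HEAD=fix@H [fix=H main=E]
After op 6 (reset): HEAD=fix@E [fix=E main=E]
After op 7 (commit): HEAD=fix@J [fix=J main=E]
After op 8 (checkout): HEAD=main@E [fix=J main=E]
commit A: parents=[]
commit E: parents=['O']
commit H: parents=['A']
commit J: parents=['E']
commit O: parents=['H']

Answer: A H O E J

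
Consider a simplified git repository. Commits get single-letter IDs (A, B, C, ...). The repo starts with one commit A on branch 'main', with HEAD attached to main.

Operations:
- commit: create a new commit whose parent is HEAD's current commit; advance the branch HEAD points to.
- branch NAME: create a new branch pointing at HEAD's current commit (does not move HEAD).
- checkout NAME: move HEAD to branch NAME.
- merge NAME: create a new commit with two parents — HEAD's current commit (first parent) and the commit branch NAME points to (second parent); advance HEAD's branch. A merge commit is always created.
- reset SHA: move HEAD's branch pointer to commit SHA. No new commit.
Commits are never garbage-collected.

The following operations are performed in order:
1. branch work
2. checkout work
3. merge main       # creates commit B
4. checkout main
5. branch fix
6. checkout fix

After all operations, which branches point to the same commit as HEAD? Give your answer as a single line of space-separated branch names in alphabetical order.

Answer: fix main

Derivation:
After op 1 (branch): HEAD=main@A [main=A work=A]
After op 2 (checkout): HEAD=work@A [main=A work=A]
After op 3 (merge): HEAD=work@B [main=A work=B]
After op 4 (checkout): HEAD=main@A [main=A work=B]
After op 5 (branch): HEAD=main@A [fix=A main=A work=B]
After op 6 (checkout): HEAD=fix@A [fix=A main=A work=B]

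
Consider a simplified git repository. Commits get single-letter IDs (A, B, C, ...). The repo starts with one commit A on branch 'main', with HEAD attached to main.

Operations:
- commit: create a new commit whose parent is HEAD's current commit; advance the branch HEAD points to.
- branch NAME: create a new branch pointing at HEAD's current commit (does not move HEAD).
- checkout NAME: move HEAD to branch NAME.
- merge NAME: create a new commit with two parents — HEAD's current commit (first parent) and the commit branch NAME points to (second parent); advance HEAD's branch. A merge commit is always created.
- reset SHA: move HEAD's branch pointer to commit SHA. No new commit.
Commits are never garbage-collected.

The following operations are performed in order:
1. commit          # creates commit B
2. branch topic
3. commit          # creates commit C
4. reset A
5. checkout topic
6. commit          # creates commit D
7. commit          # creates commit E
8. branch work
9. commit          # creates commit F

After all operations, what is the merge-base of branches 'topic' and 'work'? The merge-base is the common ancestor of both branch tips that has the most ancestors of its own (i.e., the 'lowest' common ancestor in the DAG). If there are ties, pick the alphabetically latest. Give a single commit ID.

Answer: E

Derivation:
After op 1 (commit): HEAD=main@B [main=B]
After op 2 (branch): HEAD=main@B [main=B topic=B]
After op 3 (commit): HEAD=main@C [main=C topic=B]
After op 4 (reset): HEAD=main@A [main=A topic=B]
After op 5 (checkout): HEAD=topic@B [main=A topic=B]
After op 6 (commit): HEAD=topic@D [main=A topic=D]
After op 7 (commit): HEAD=topic@E [main=A topic=E]
After op 8 (branch): HEAD=topic@E [main=A topic=E work=E]
After op 9 (commit): HEAD=topic@F [main=A topic=F work=E]
ancestors(topic=F): ['A', 'B', 'D', 'E', 'F']
ancestors(work=E): ['A', 'B', 'D', 'E']
common: ['A', 'B', 'D', 'E']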